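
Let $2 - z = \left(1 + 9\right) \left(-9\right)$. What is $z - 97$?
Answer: $-5$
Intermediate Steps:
$z = 92$ ($z = 2 - \left(1 + 9\right) \left(-9\right) = 2 - 10 \left(-9\right) = 2 - -90 = 2 + 90 = 92$)
$z - 97 = 92 - 97 = -5$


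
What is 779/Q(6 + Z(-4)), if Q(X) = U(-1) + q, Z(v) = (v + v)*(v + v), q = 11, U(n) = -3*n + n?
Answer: 779/13 ≈ 59.923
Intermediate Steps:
U(n) = -2*n
Z(v) = 4*v² (Z(v) = (2*v)*(2*v) = 4*v²)
Q(X) = 13 (Q(X) = -2*(-1) + 11 = 2 + 11 = 13)
779/Q(6 + Z(-4)) = 779/13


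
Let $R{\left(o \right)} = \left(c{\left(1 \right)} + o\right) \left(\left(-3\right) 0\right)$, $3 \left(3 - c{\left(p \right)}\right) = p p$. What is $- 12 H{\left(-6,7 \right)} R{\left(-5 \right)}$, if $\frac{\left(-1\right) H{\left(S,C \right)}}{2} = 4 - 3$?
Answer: $0$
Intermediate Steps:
$c{\left(p \right)} = 3 - \frac{p^{2}}{3}$ ($c{\left(p \right)} = 3 - \frac{p p}{3} = 3 - \frac{p^{2}}{3}$)
$R{\left(o \right)} = 0$ ($R{\left(o \right)} = \left(\left(3 - \frac{1^{2}}{3}\right) + o\right) \left(\left(-3\right) 0\right) = \left(\left(3 - \frac{1}{3}\right) + o\right) 0 = \left(\frac{8}{3} + o\right) 0 = 0$)
$H{\left(S,C \right)} = -2$ ($H{\left(S,C \right)} = - 2 \left(4 - 3\right) = \left(-2\right) 1 = -2$)
$- 12 H{\left(-6,7 \right)} R{\left(-5 \right)} = \left(-12\right) \left(-2\right) 0 = 24 \cdot 0 = 0$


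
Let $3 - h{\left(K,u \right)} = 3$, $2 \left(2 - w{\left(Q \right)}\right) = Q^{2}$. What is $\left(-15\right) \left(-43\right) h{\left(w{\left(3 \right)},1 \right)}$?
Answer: $0$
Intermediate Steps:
$w{\left(Q \right)} = 2 - \frac{Q^{2}}{2}$
$h{\left(K,u \right)} = 0$ ($h{\left(K,u \right)} = 3 - 3 = 0$)
$\left(-15\right) \left(-43\right) h{\left(w{\left(3 \right)},1 \right)} = \left(-15\right) \left(-43\right) 0 = 645 \cdot 0 = 0$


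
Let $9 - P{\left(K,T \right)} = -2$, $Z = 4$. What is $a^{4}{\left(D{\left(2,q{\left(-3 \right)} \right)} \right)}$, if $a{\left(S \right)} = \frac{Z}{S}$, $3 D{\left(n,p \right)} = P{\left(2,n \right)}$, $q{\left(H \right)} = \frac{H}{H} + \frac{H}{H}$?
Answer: $\frac{20736}{14641} \approx 1.4163$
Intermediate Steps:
$P{\left(K,T \right)} = 11$ ($P{\left(K,T \right)} = 9 - -2 = 9 + 2 = 11$)
$q{\left(H \right)} = 2$ ($q{\left(H \right)} = 1 + 1 = 2$)
$D{\left(n,p \right)} = \frac{11}{3}$ ($D{\left(n,p \right)} = \frac{1}{3} \cdot 11 = \frac{11}{3}$)
$a{\left(S \right)} = \frac{4}{S}$
$a^{4}{\left(D{\left(2,q{\left(-3 \right)} \right)} \right)} = \left(\frac{4}{\frac{11}{3}}\right)^{4} = \left(4 \cdot \frac{3}{11}\right)^{4} = \left(\frac{12}{11}\right)^{4} = \frac{20736}{14641}$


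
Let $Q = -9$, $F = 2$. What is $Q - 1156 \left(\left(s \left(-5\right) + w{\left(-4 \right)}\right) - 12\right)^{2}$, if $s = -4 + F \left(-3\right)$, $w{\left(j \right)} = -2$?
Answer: $-1498185$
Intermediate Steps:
$s = -10$ ($s = -4 + 2 \left(-3\right) = -4 - 6 = -10$)
$Q - 1156 \left(\left(s \left(-5\right) + w{\left(-4 \right)}\right) - 12\right)^{2} = -9 - 1156 \left(\left(\left(-10\right) \left(-5\right) - 2\right) - 12\right)^{2} = -9 - 1156 \left(\left(50 - 2\right) - 12\right)^{2} = -9 - 1156 \left(48 - 12\right)^{2} = -9 - 1156 \cdot 36^{2} = -9 - 1498176 = -1498185$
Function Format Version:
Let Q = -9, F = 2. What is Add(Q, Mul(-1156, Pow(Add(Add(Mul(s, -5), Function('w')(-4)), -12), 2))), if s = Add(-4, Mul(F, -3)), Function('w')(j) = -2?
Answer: -1498185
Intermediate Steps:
s = -10 (s = Add(-4, Mul(2, -3)) = Add(-4, -6) = -10)
Add(Q, Mul(-1156, Pow(Add(Add(Mul(s, -5), Function('w')(-4)), -12), 2))) = Add(-9, Mul(-1156, Pow(Add(Add(Mul(-10, -5), -2), -12), 2))) = Add(-9, Mul(-1156, Pow(Add(Add(50, -2), -12), 2))) = Add(-9, Mul(-1156, Pow(Add(48, -12), 2))) = Add(-9, Mul(-1156, Pow(36, 2))) = Add(-9, Mul(-1156, 1296)) = Add(-9, -1498176) = -1498185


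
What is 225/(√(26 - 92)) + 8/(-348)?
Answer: -2/87 - 75*I*√66/22 ≈ -0.022988 - 27.696*I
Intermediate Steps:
225/(√(26 - 92)) + 8/(-348) = 225/(√(-66)) + 8*(-1/348) = 225/((I*√66)) - 2/87 = 225*(-I*√66/66) - 2/87 = -75*I*√66/22 - 2/87 = -2/87 - 75*I*√66/22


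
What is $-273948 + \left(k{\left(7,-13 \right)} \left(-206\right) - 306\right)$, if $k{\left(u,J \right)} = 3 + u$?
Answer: $-276314$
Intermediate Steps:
$-273948 + \left(k{\left(7,-13 \right)} \left(-206\right) - 306\right) = -273948 + \left(\left(3 + 7\right) \left(-206\right) - 306\right) = -273948 + \left(10 \left(-206\right) - 306\right) = -273948 - 2366 = -276314$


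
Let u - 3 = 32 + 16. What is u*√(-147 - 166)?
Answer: 51*I*√313 ≈ 902.28*I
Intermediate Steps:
u = 51 (u = 3 + (32 + 16) = 3 + 48 = 51)
u*√(-147 - 166) = 51*√(-147 - 166) = 51*√(-313) = 51*(I*√313) = 51*I*√313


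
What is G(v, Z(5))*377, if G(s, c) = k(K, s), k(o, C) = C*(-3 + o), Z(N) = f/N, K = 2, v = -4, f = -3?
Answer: 1508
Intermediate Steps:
Z(N) = -3/N
G(s, c) = -s (G(s, c) = s*(-3 + 2) = s*(-1) = -s)
G(v, Z(5))*377 = -1*(-4)*377 = 4*377 = 1508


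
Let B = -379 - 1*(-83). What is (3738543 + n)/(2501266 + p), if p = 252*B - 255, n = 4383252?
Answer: 8121795/2426419 ≈ 3.3472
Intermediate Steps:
B = -296 (B = -379 + 83 = -296)
p = -74847 (p = 252*(-296) - 255 = -74592 - 255 = -74847)
(3738543 + n)/(2501266 + p) = (3738543 + 4383252)/(2501266 - 74847) = 8121795/2426419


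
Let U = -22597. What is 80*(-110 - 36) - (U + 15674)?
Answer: -4757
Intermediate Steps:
80*(-110 - 36) - (U + 15674) = 80*(-110 - 36) - (-22597 + 15674) = 80*(-146) - 1*(-6923) = -11680 + 6923 = -4757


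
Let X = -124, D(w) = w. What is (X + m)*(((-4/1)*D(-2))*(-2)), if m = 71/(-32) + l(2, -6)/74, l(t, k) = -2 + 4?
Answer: 149411/74 ≈ 2019.1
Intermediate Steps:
l(t, k) = 2
m = -2595/1184 (m = 71/(-32) + 2/74 = 71*(-1/32) + 2*(1/74) = -71/32 + 1/37 = -2595/1184 ≈ -2.1917)
(X + m)*(((-4/1)*D(-2))*(-2)) = (-124 - 2595/1184)*((-4/1*(-2))*(-2)) = -149411*-4*(-2)*(-2)/1184 = -149411*-1*4*(-2)*(-2)/1184 = -149411*(-4*(-2))*(-2)/1184 = -149411*(-2)/148 = -149411/1184*(-16) = 149411/74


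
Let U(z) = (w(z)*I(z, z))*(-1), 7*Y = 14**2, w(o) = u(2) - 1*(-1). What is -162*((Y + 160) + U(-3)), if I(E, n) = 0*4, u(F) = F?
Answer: -30456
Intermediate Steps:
w(o) = 3 (w(o) = 2 - 1*(-1) = 2 + 1 = 3)
Y = 28 (Y = (1/7)*14**2 = (1/7)*196 = 28)
I(E, n) = 0
U(z) = 0 (U(z) = (3*0)*(-1) = 0*(-1) = 0)
-162*((Y + 160) + U(-3)) = -162*((28 + 160) + 0) = -162*(188 + 0) = -162*188 = -30456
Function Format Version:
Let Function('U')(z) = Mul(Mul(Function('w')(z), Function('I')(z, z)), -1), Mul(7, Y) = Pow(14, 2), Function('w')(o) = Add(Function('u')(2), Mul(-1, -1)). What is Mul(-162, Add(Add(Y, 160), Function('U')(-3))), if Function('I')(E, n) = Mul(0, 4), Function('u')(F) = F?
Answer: -30456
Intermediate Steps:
Function('w')(o) = 3 (Function('w')(o) = Add(2, Mul(-1, -1)) = Add(2, 1) = 3)
Y = 28 (Y = Mul(Rational(1, 7), Pow(14, 2)) = Mul(Rational(1, 7), 196) = 28)
Function('I')(E, n) = 0
Function('U')(z) = 0 (Function('U')(z) = Mul(Mul(3, 0), -1) = Mul(0, -1) = 0)
Mul(-162, Add(Add(Y, 160), Function('U')(-3))) = Mul(-162, Add(Add(28, 160), 0)) = Mul(-162, Add(188, 0)) = Mul(-162, 188) = -30456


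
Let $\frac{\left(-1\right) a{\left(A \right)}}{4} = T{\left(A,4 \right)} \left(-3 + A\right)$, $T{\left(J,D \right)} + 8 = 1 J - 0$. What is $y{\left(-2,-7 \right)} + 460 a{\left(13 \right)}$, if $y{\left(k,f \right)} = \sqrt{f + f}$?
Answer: $-92000 + i \sqrt{14} \approx -92000.0 + 3.7417 i$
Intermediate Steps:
$T{\left(J,D \right)} = -8 + J$ ($T{\left(J,D \right)} = -8 + \left(1 J - 0\right) = -8 + \left(J + 0\right) = -8 + J$)
$a{\left(A \right)} = - 4 \left(-8 + A\right) \left(-3 + A\right)$
$y{\left(k,f \right)} = \sqrt{2} \sqrt{f}$ ($y{\left(k,f \right)} = \sqrt{2 f} = \sqrt{2} \sqrt{f}$)
$y{\left(-2,-7 \right)} + 460 a{\left(13 \right)} = \sqrt{2} \sqrt{-7} + 460 \left(- 4 \left(-8 + 13\right) \left(-3 + 13\right)\right) = \sqrt{2} i \sqrt{7} + 460 \left(\left(-4\right) 5 \cdot 10\right) = i \sqrt{14} + 460 \left(-200\right) = i \sqrt{14} - 92000 = -92000 + i \sqrt{14}$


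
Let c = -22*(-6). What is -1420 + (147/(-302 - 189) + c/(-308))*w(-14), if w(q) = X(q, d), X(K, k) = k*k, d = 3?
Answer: -4903058/3437 ≈ -1426.6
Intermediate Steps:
X(K, k) = k²
w(q) = 9 (w(q) = 3² = 9)
c = 132
-1420 + (147/(-302 - 189) + c/(-308))*w(-14) = -1420 + (147/(-302 - 189) + 132/(-308))*9 = -1420 + (147/(-491) + 132*(-1/308))*9 = -1420 + (147*(-1/491) - 3/7)*9 = -1420 + (-147/491 - 3/7)*9 = -1420 - 2502/3437*9 = -1420 - 22518/3437 = -4903058/3437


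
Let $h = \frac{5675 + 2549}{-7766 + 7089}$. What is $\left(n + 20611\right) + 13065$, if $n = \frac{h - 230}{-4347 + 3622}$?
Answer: $\frac{16529186634}{490825} \approx 33676.0$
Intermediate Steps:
$h = - \frac{8224}{677}$ ($h = \frac{8224}{-677} = 8224 \left(- \frac{1}{677}\right) = - \frac{8224}{677} \approx -12.148$)
$n = \frac{163934}{490825}$ ($n = \frac{- \frac{8224}{677} - 230}{-4347 + 3622} = - \frac{163934}{677 \left(-725\right)} = \left(- \frac{163934}{677}\right) \left(- \frac{1}{725}\right) = \frac{163934}{490825} \approx 0.334$)
$\left(n + 20611\right) + 13065 = \left(\frac{163934}{490825} + 20611\right) + 13065 = \frac{10116558009}{490825} + 13065 = \frac{16529186634}{490825}$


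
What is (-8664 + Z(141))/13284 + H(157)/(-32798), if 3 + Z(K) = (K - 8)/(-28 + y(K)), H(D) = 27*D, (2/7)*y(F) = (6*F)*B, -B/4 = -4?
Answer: -60621646877/77552576496 ≈ -0.78168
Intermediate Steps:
B = 16 (B = -4*(-4) = 16)
y(F) = 336*F (y(F) = 7*((6*F)*16)/2 = 7*(96*F)/2 = 336*F)
Z(K) = -3 + (-8 + K)/(-28 + 336*K) (Z(K) = -3 + (K - 8)/(-28 + 336*K) = -3 + (-8 + K)/(-28 + 336*K))
(-8664 + Z(141))/13284 + H(157)/(-32798) = (-8664 + 19*(4 - 53*141)/(28*(-1 + 12*141)))/13284 + (27*157)/(-32798) = (-8664 + 19*(4 - 7473)/(28*(-1 + 1692)))*(1/13284) + 4239*(-1/32798) = (-8664 + (19/28)*(-7469)/1691)*(1/13284) - 4239/32798 = (-8664 + (19/28)*(1/1691)*(-7469))*(1/13284) - 4239/32798 = (-8664 - 1067/356)*(1/13284) - 4239/32798 = -3085451/356*1/13284 - 4239/32798 = -3085451/4729104 - 4239/32798 = -60621646877/77552576496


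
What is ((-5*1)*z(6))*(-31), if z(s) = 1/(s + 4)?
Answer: 31/2 ≈ 15.500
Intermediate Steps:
z(s) = 1/(4 + s)
((-5*1)*z(6))*(-31) = ((-5*1)/(4 + 6))*(-31) = -5/10*(-31) = -5*⅒*(-31) = -½*(-31) = 31/2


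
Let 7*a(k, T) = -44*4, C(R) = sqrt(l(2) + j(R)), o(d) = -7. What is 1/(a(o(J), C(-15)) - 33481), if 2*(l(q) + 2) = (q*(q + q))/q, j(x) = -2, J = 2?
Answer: -7/234543 ≈ -2.9845e-5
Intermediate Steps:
l(q) = -2 + q (l(q) = -2 + ((q*(q + q))/q)/2 = -2 + ((q*(2*q))/q)/2 = -2 + ((2*q**2)/q)/2 = -2 + (2*q)/2 = -2 + q)
C(R) = I*sqrt(2) (C(R) = sqrt((-2 + 2) - 2) = sqrt(0 - 2) = sqrt(-2) = I*sqrt(2))
a(k, T) = -176/7 (a(k, T) = (-44*4)/7 = (1/7)*(-176) = -176/7)
1/(a(o(J), C(-15)) - 33481) = 1/(-176/7 - 33481) = 1/(-234543/7) = -7/234543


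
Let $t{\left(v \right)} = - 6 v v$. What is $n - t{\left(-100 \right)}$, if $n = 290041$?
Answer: $350041$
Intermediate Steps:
$t{\left(v \right)} = - 6 v^{2}$
$n - t{\left(-100 \right)} = 290041 - - 6 \left(-100\right)^{2} = 290041 - \left(-6\right) 10000 = 290041 - -60000 = 290041 + 60000 = 350041$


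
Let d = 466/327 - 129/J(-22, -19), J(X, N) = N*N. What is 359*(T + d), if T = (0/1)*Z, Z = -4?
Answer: 45249437/118047 ≈ 383.32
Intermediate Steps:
J(X, N) = N**2
d = 126043/118047 (d = 466/327 - 129/((-19)**2) = 466*(1/327) - 129/361 = 466/327 - 129*1/361 = 466/327 - 129/361 = 126043/118047 ≈ 1.0677)
T = 0 (T = (0/1)*(-4) = (0*1)*(-4) = 0*(-4) = 0)
359*(T + d) = 359*(0 + 126043/118047) = 359*(126043/118047) = 45249437/118047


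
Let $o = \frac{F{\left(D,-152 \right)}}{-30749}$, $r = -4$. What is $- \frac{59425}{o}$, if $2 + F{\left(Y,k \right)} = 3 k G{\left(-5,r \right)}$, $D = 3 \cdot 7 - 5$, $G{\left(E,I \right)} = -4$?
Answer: $\frac{1827259325}{1822} \approx 1.0029 \cdot 10^{6}$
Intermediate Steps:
$D = 16$ ($D = 21 - 5 = 16$)
$F{\left(Y,k \right)} = -2 - 12 k$ ($F{\left(Y,k \right)} = -2 + 3 k \left(-4\right) = -2 - 12 k$)
$o = - \frac{1822}{30749}$ ($o = \frac{-2 - -1824}{-30749} = \left(-2 + 1824\right) \left(- \frac{1}{30749}\right) = 1822 \left(- \frac{1}{30749}\right) = - \frac{1822}{30749} \approx -0.059254$)
$- \frac{59425}{o} = - \frac{59425}{- \frac{1822}{30749}} = \left(-59425\right) \left(- \frac{30749}{1822}\right) = \frac{1827259325}{1822}$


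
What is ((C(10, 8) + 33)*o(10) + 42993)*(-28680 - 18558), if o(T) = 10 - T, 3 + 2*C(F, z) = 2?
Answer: -2030903334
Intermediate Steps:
C(F, z) = -½ (C(F, z) = -3/2 + (½)*2 = -3/2 + 1 = -½)
((C(10, 8) + 33)*o(10) + 42993)*(-28680 - 18558) = ((-½ + 33)*(10 - 1*10) + 42993)*(-28680 - 18558) = (65*(10 - 10)/2 + 42993)*(-47238) = ((65/2)*0 + 42993)*(-47238) = (0 + 42993)*(-47238) = 42993*(-47238) = -2030903334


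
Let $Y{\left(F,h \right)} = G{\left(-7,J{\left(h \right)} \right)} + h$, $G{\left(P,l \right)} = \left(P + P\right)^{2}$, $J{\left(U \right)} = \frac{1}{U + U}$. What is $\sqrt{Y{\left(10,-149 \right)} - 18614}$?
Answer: $3 i \sqrt{2063} \approx 136.26 i$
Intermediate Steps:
$J{\left(U \right)} = \frac{1}{2 U}$
$G{\left(P,l \right)} = 4 P^{2}$ ($G{\left(P,l \right)} = \left(2 P\right)^{2} = 4 P^{2}$)
$Y{\left(F,h \right)} = 196 + h$ ($Y{\left(F,h \right)} = 4 \left(-7\right)^{2} + h = 4 \cdot 49 + h = 196 + h$)
$\sqrt{Y{\left(10,-149 \right)} - 18614} = \sqrt{\left(196 - 149\right) - 18614} = \sqrt{47 - 18614} = \sqrt{-18567} = 3 i \sqrt{2063}$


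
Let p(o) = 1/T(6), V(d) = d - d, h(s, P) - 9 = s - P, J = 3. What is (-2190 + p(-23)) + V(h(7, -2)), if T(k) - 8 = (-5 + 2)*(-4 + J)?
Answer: -24089/11 ≈ -2189.9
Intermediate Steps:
h(s, P) = 9 + s - P (h(s, P) = 9 + (s - P) = 9 + s - P)
T(k) = 11 (T(k) = 8 + (-5 + 2)*(-4 + 3) = 8 - 3*(-1) = 8 + 3 = 11)
V(d) = 0
p(o) = 1/11
(-2190 + p(-23)) + V(h(7, -2)) = (-2190 + 1/11) + 0 = -24089/11 + 0 = -24089/11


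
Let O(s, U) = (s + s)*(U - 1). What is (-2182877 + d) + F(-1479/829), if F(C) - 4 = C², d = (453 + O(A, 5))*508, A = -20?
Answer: -1397865936548/687241 ≈ -2.0340e+6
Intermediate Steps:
O(s, U) = 2*s*(-1 + U) (O(s, U) = (2*s)*(-1 + U) = 2*s*(-1 + U))
d = 148844 (d = (453 + 2*(-20)*(-1 + 5))*508 = (453 + 2*(-20)*4)*508 = (453 - 160)*508 = 293*508 = 148844)
F(C) = 4 + C²
(-2182877 + d) + F(-1479/829) = (-2182877 + 148844) + (4 + (-1479/829)²) = -2034033 + (4 + (-1479*1/829)²) = -2034033 + (4 + (-1479/829)²) = -2034033 + (4 + 2187441/687241) = -2034033 + 4936405/687241 = -1397865936548/687241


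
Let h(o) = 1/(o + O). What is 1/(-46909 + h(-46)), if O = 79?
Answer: -33/1547996 ≈ -2.1318e-5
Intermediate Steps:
h(o) = 1/(79 + o) (h(o) = 1/(o + 79) = 1/(79 + o))
1/(-46909 + h(-46)) = 1/(-46909 + 1/(79 - 46)) = 1/(-46909 + 1/33) = 1/(-1547996/33) = -33/1547996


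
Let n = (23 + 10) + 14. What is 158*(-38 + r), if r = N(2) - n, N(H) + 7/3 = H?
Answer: -40448/3 ≈ -13483.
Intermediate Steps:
n = 47 (n = 33 + 14 = 47)
N(H) = -7/3 + H
r = -142/3 (r = (-7/3 + 2) - 1*47 = -1/3 - 47 = -142/3 ≈ -47.333)
158*(-38 + r) = 158*(-38 - 142/3) = 158*(-256/3) = -40448/3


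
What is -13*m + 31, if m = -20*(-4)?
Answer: -1009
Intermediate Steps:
m = 80
-13*m + 31 = -13*80 + 31 = -1040 + 31 = -1009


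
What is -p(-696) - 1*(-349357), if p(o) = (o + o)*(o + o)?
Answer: -1588307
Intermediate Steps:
p(o) = 4*o**2 (p(o) = (2*o)*(2*o) = 4*o**2)
-p(-696) - 1*(-349357) = -4*(-696)**2 - 1*(-349357) = -4*484416 + 349357 = -1*1937664 + 349357 = -1937664 + 349357 = -1588307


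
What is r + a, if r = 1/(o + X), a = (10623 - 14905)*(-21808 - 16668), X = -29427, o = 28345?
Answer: 178264079023/1082 ≈ 1.6475e+8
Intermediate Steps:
a = 164754232 (a = -4282*(-38476) = 164754232)
r = -1/1082 (r = 1/(28345 - 29427) = 1/(-1082) = -1/1082 ≈ -0.00092421)
r + a = -1/1082 + 164754232 = 178264079023/1082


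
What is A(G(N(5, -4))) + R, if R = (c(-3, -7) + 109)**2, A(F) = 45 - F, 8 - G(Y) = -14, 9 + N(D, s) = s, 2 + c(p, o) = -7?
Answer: 10023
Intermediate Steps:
c(p, o) = -9 (c(p, o) = -2 - 7 = -9)
N(D, s) = -9 + s
G(Y) = 22 (G(Y) = 8 - 1*(-14) = 8 + 14 = 22)
R = 10000 (R = (-9 + 109)**2 = 100**2 = 10000)
A(G(N(5, -4))) + R = (45 - 1*22) + 10000 = (45 - 22) + 10000 = 23 + 10000 = 10023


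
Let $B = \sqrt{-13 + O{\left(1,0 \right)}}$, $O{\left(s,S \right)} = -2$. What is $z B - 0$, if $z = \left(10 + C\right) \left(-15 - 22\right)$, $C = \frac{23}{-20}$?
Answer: $- \frac{6549 i \sqrt{15}}{20} \approx - 1268.2 i$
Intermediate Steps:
$C = - \frac{23}{20}$ ($C = 23 \left(- \frac{1}{20}\right) = - \frac{23}{20} \approx -1.15$)
$B = i \sqrt{15}$ ($B = \sqrt{-13 - 2} = \sqrt{-15} = i \sqrt{15} \approx 3.873 i$)
$z = - \frac{6549}{20}$ ($z = \left(10 - \frac{23}{20}\right) \left(-15 - 22\right) = \frac{177}{20} \left(-37\right) = - \frac{6549}{20} \approx -327.45$)
$z B - 0 = - \frac{6549 i \sqrt{15}}{20} - 0 = - \frac{6549 i \sqrt{15}}{20} + 0 = - \frac{6549 i \sqrt{15}}{20}$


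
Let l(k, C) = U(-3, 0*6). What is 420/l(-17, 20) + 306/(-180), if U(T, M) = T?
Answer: -1417/10 ≈ -141.70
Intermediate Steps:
l(k, C) = -3
420/l(-17, 20) + 306/(-180) = 420/(-3) + 306/(-180) = 420*(-⅓) + 306*(-1/180) = -140 - 17/10 = -1417/10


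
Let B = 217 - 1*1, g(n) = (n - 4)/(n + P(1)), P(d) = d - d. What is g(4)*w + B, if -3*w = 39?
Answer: 216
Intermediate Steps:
w = -13 (w = -⅓*39 = -13)
P(d) = 0
g(n) = (-4 + n)/n (g(n) = (n - 4)/(n + 0) = (-4 + n)/n)
B = 216 (B = 217 - 1 = 216)
g(4)*w + B = ((-4 + 4)/4)*(-13) + 216 = ((¼)*0)*(-13) + 216 = 0*(-13) + 216 = 0 + 216 = 216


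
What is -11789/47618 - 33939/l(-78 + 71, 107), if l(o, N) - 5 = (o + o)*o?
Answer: -1617321569/4904654 ≈ -329.75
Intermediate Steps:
l(o, N) = 5 + 2*o**2 (l(o, N) = 5 + (o + o)*o = 5 + (2*o)*o = 5 + 2*o**2)
-11789/47618 - 33939/l(-78 + 71, 107) = -11789/47618 - 33939/(5 + 2*(-78 + 71)**2) = -11789*1/47618 - 33939/(5 + 2*(-7)**2) = -11789/47618 - 33939/(5 + 2*49) = -11789/47618 - 33939/(5 + 98) = -11789/47618 - 33939/103 = -1617321569/4904654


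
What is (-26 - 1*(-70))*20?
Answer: 880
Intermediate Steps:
(-26 - 1*(-70))*20 = (-26 + 70)*20 = 44*20 = 880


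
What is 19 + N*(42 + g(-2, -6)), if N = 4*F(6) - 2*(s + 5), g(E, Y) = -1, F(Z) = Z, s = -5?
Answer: 1003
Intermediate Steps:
N = 24 (N = 4*6 - 2*(-5 + 5) = 24 - 2*0 = 24 + 0 = 24)
19 + N*(42 + g(-2, -6)) = 19 + 24*(42 - 1) = 19 + 24*41 = 19 + 984 = 1003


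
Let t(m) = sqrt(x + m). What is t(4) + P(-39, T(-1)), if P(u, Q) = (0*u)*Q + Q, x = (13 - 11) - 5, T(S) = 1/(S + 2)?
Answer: 2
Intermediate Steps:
T(S) = 1/(2 + S)
x = -3 (x = 2 - 5 = -3)
P(u, Q) = Q (P(u, Q) = 0*Q + Q = 0 + Q = Q)
t(m) = sqrt(-3 + m)
t(4) + P(-39, T(-1)) = sqrt(-3 + 4) + 1/(2 - 1) = sqrt(1) + 1/1 = 1 + 1 = 2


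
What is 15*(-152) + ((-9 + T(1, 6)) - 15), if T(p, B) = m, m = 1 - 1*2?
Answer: -2305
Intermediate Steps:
m = -1 (m = 1 - 2 = -1)
T(p, B) = -1
15*(-152) + ((-9 + T(1, 6)) - 15) = 15*(-152) + ((-9 - 1) - 15) = -2280 + (-10 - 15) = -2280 - 25 = -2305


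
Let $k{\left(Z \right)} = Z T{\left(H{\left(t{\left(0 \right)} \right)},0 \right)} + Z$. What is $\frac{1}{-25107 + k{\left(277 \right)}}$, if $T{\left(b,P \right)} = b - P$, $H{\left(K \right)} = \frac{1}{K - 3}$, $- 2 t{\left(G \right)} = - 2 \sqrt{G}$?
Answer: $- \frac{3}{74767} \approx -4.0125 \cdot 10^{-5}$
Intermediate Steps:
$t{\left(G \right)} = \sqrt{G}$ ($t{\left(G \right)} = - \frac{\left(-2\right) \sqrt{G}}{2} = \sqrt{G}$)
$H{\left(K \right)} = \frac{1}{-3 + K}$
$k{\left(Z \right)} = \frac{2 Z}{3}$ ($k{\left(Z \right)} = Z \left(\frac{1}{-3 + \sqrt{0}} - 0\right) + Z = Z \left(\frac{1}{-3 + 0} + 0\right) + Z = Z \left(\frac{1}{-3} + 0\right) + Z = Z \left(- \frac{1}{3} + 0\right) + Z = Z \left(- \frac{1}{3}\right) + Z = - \frac{Z}{3} + Z = \frac{2 Z}{3}$)
$\frac{1}{-25107 + k{\left(277 \right)}} = \frac{1}{-25107 + \frac{2}{3} \cdot 277} = \frac{1}{-25107 + \frac{554}{3}} = \frac{1}{- \frac{74767}{3}} = - \frac{3}{74767}$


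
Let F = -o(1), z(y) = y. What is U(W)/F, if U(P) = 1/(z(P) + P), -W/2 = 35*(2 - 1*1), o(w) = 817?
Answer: 1/114380 ≈ 8.7428e-6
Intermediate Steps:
F = -817 (F = -1*817 = -817)
W = -70 (W = -70*(2 - 1*1) = -70*(2 - 1) = -70 ≈ -70.000)
U(P) = 1/(2*P) (U(P) = 1/(P + P) = 1/(2*P))
U(W)/F = ((1/2)/(-70))/(-817) = ((1/2)*(-1/70))*(-1/817) = -1/140*(-1/817) = 1/114380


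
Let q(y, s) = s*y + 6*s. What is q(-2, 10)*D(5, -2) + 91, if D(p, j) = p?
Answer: 291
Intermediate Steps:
q(y, s) = 6*s + s*y
q(-2, 10)*D(5, -2) + 91 = (10*(6 - 2))*5 + 91 = (10*4)*5 + 91 = 40*5 + 91 = 200 + 91 = 291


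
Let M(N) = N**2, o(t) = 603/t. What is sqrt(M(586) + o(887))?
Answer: sqrt(270173862385)/887 ≈ 586.00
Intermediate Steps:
sqrt(M(586) + o(887)) = sqrt(586**2 + 603/887) = sqrt(343396 + 603*(1/887)) = sqrt(343396 + 603/887) = sqrt(304592855/887) = sqrt(270173862385)/887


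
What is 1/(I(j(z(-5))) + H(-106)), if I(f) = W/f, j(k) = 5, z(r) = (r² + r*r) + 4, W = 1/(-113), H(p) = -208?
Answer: -565/117521 ≈ -0.0048077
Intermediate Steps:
W = -1/113 ≈ -0.0088496
z(r) = 4 + 2*r² (z(r) = (r² + r²) + 4 = 2*r² + 4 = 4 + 2*r²)
I(f) = -1/(113*f)
1/(I(j(z(-5))) + H(-106)) = 1/(-1/113/5 - 208) = 1/(-1/113*⅕ - 208) = 1/(-1/565 - 208) = 1/(-117521/565) = -565/117521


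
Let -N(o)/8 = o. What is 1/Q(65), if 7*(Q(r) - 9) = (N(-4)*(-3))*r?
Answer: -7/6177 ≈ -0.0011332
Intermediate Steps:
N(o) = -8*o
Q(r) = 9 - 96*r/7 (Q(r) = 9 + ((-8*(-4)*(-3))*r)/7 = 9 + ((32*(-3))*r)/7 = 9 + (-96*r)/7 = 9 - 96*r/7)
1/Q(65) = 1/(9 - 96/7*65) = 1/(9 - 6240/7) = 1/(-6177/7) = -7/6177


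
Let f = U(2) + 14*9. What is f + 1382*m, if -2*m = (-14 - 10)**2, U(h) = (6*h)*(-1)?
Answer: -397902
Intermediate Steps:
U(h) = -6*h
m = -288 (m = -(-14 - 10)**2/2 = -1/2*(-24)**2 = -1/2*576 = -288)
f = 114 (f = -6*2 + 14*9 = -12 + 126 = 114)
f + 1382*m = 114 + 1382*(-288) = 114 - 398016 = -397902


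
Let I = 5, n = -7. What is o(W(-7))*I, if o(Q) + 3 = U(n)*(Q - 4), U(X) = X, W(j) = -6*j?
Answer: -1345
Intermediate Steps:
o(Q) = 25 - 7*Q (o(Q) = -3 - 7*(Q - 4) = -3 - 7*(-4 + Q) = -3 + (28 - 7*Q) = 25 - 7*Q)
o(W(-7))*I = (25 - (-42)*(-7))*5 = (25 - 7*42)*5 = (25 - 294)*5 = -269*5 = -1345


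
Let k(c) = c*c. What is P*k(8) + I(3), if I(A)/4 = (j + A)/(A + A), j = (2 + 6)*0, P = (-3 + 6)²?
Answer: 578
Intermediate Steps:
P = 9 (P = 3² = 9)
j = 0 (j = 8*0 = 0)
k(c) = c²
I(A) = 2 (I(A) = 4*((0 + A)/(A + A)) = 4*(A/((2*A))) = 4*(A*(1/(2*A))) = 4*(½) = 2)
P*k(8) + I(3) = 9*8² + 2 = 9*64 + 2 = 576 + 2 = 578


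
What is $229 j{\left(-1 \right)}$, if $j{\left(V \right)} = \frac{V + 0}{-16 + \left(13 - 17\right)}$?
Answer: $\frac{229}{20} \approx 11.45$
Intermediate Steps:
$j{\left(V \right)} = - \frac{V}{20}$ ($j{\left(V \right)} = \frac{V}{-16 - 4} = \frac{V}{-20} = V \left(- \frac{1}{20}\right) = - \frac{V}{20}$)
$229 j{\left(-1 \right)} = 229 \left(\left(- \frac{1}{20}\right) \left(-1\right)\right) = 229 \cdot \frac{1}{20} = \frac{229}{20}$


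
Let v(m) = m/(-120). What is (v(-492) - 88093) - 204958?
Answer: -2930469/10 ≈ -2.9305e+5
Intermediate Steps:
v(m) = -m/120 (v(m) = m*(-1/120) = -m/120)
(v(-492) - 88093) - 204958 = (-1/120*(-492) - 88093) - 204958 = (41/10 - 88093) - 204958 = -880889/10 - 204958 = -2930469/10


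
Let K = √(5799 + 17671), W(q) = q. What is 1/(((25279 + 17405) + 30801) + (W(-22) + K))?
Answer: 73463/5396788899 - √23470/5396788899 ≈ 1.3584e-5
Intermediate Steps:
K = √23470 ≈ 153.20
1/(((25279 + 17405) + 30801) + (W(-22) + K)) = 1/(((25279 + 17405) + 30801) + (-22 + √23470)) = 1/((42684 + 30801) + (-22 + √23470)) = 1/(73485 + (-22 + √23470)) = 1/(73463 + √23470)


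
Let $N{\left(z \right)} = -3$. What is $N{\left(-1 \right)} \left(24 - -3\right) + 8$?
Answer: $-73$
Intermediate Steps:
$N{\left(-1 \right)} \left(24 - -3\right) + 8 = - 3 \left(24 - -3\right) + 8 = - 3 \left(24 + 3\right) + 8 = \left(-3\right) 27 + 8 = -81 + 8 = -73$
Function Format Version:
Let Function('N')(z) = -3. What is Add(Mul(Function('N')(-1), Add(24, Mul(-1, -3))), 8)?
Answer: -73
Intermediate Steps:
Add(Mul(Function('N')(-1), Add(24, Mul(-1, -3))), 8) = Add(Mul(-3, Add(24, Mul(-1, -3))), 8) = Add(Mul(-3, Add(24, 3)), 8) = Add(Mul(-3, 27), 8) = Add(-81, 8) = -73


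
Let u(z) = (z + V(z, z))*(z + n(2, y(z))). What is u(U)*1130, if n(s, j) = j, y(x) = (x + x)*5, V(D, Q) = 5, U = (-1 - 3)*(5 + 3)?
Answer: 10739520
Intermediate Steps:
U = -32 (U = -4*8 = -32)
y(x) = 10*x (y(x) = (2*x)*5 = 10*x)
u(z) = 11*z*(5 + z) (u(z) = (z + 5)*(z + 10*z) = (5 + z)*(11*z) = 11*z*(5 + z))
u(U)*1130 = (11*(-32)*(5 - 32))*1130 = (11*(-32)*(-27))*1130 = 9504*1130 = 10739520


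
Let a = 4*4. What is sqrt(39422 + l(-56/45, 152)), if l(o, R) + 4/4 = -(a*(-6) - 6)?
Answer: sqrt(39523) ≈ 198.80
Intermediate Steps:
a = 16
l(o, R) = 101 (l(o, R) = -1 - (16*(-6) - 6) = -1 - (-96 - 6) = -1 - 1*(-102) = -1 + 102 = 101)
sqrt(39422 + l(-56/45, 152)) = sqrt(39422 + 101) = sqrt(39523)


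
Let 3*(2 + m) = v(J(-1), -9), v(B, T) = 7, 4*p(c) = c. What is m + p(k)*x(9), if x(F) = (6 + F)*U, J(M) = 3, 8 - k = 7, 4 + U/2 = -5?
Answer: -403/6 ≈ -67.167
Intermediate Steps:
U = -18 (U = -8 + 2*(-5) = -8 - 10 = -18)
k = 1 (k = 8 - 1*7 = 8 - 7 = 1)
p(c) = c/4
m = 1/3 (m = -2 + (1/3)*7 = -2 + 7/3 = 1/3 ≈ 0.33333)
x(F) = -108 - 18*F (x(F) = (6 + F)*(-18) = -108 - 18*F)
m + p(k)*x(9) = 1/3 + ((1/4)*1)*(-108 - 18*9) = 1/3 + (-108 - 162)/4 = 1/3 + (1/4)*(-270) = 1/3 - 135/2 = -403/6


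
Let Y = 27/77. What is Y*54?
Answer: 1458/77 ≈ 18.935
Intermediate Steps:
Y = 27/77 (Y = 27*(1/77) = 27/77 ≈ 0.35065)
Y*54 = (27/77)*54 = 1458/77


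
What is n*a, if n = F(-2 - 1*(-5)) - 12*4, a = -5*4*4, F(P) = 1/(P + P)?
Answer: 11480/3 ≈ 3826.7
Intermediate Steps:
F(P) = 1/(2*P)
a = -80 (a = -20*4 = -80)
n = -287/6 (n = 1/(2*(-2 - 1*(-5))) - 12*4 = 1/(2*(-2 + 5)) - 48 = (½)/3 - 48 = (½)*(⅓) - 48 = ⅙ - 48 = -287/6 ≈ -47.833)
n*a = -287/6*(-80) = 11480/3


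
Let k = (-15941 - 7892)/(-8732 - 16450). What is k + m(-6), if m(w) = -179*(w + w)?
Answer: 54114769/25182 ≈ 2148.9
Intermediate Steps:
m(w) = -358*w
k = 23833/25182 (k = -23833/(-25182) = -23833*(-1/25182) = 23833/25182 ≈ 0.94643)
k + m(-6) = 23833/25182 - 358*(-6) = 23833/25182 + 2148 = 54114769/25182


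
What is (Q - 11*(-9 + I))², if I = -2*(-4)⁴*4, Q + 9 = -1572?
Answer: 442934116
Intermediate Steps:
Q = -1581 (Q = -9 - 1572 = -1581)
I = -2048 (I = -2*256*4 = -512*4 = -2048)
(Q - 11*(-9 + I))² = (-1581 - 11*(-9 - 2048))² = (-1581 - 11*(-2057))² = (-1581 + 22627)² = 21046² = 442934116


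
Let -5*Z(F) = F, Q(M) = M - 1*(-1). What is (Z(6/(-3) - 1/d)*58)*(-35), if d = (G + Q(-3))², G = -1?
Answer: -7714/9 ≈ -857.11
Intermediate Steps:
Q(M) = 1 + M (Q(M) = M + 1 = 1 + M)
d = 9 (d = (-1 + (1 - 3))² = (-1 - 2)² = (-3)² = 9)
Z(F) = -F/5
(Z(6/(-3) - 1/d)*58)*(-35) = (-(6/(-3) - 1/9)/5*58)*(-35) = (-(6*(-⅓) - 1*⅑)/5*58)*(-35) = (-(-2 - ⅑)/5*58)*(-35) = (-⅕*(-19/9)*58)*(-35) = ((19/45)*58)*(-35) = (1102/45)*(-35) = -7714/9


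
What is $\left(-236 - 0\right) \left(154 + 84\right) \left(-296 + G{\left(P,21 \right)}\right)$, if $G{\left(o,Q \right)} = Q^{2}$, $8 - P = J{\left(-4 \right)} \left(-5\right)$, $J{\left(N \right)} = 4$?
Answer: $-8144360$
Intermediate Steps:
$P = 28$ ($P = 8 - 4 \left(-5\right) = 8 - -20 = 8 + 20 = 28$)
$\left(-236 - 0\right) \left(154 + 84\right) \left(-296 + G{\left(P,21 \right)}\right) = \left(-236 - 0\right) \left(154 + 84\right) \left(-296 + 21^{2}\right) = \left(-236 + 0\right) 238 \left(-296 + 441\right) = \left(-236\right) 238 \cdot 145 = \left(-56168\right) 145 = -8144360$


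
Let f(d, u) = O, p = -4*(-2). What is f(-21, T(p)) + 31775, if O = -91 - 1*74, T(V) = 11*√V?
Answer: 31610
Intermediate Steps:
p = 8
O = -165 (O = -91 - 74 = -165)
f(d, u) = -165
f(-21, T(p)) + 31775 = -165 + 31775 = 31610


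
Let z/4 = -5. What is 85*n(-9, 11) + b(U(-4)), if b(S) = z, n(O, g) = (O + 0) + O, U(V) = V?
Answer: -1550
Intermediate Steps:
z = -20 (z = 4*(-5) = -20)
n(O, g) = 2*O (n(O, g) = O + O = 2*O)
b(S) = -20
85*n(-9, 11) + b(U(-4)) = 85*(2*(-9)) - 20 = 85*(-18) - 20 = -1530 - 20 = -1550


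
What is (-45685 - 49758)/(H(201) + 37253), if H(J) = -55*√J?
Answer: -3555538079/1387177984 - 5249365*√201/1387177984 ≈ -2.6168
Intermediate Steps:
(-45685 - 49758)/(H(201) + 37253) = (-45685 - 49758)/(-55*√201 + 37253) = -95443/(37253 - 55*√201)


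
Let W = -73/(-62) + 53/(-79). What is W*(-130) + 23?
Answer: -104938/2449 ≈ -42.849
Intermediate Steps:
W = 2481/4898 (W = -73*(-1/62) + 53*(-1/79) = 73/62 - 53/79 = 2481/4898 ≈ 0.50653)
W*(-130) + 23 = (2481/4898)*(-130) + 23 = -161265/2449 + 23 = -104938/2449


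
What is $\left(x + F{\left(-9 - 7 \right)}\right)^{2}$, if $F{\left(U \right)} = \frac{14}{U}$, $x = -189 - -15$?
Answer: $\frac{1957201}{64} \approx 30581.0$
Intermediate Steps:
$x = -174$ ($x = -189 + 15 = -174$)
$\left(x + F{\left(-9 - 7 \right)}\right)^{2} = \left(-174 + \frac{14}{-9 - 7}\right)^{2} = \left(-174 + \frac{14}{-16}\right)^{2} = \left(-174 + 14 \left(- \frac{1}{16}\right)\right)^{2} = \left(-174 - \frac{7}{8}\right)^{2} = \left(- \frac{1399}{8}\right)^{2} = \frac{1957201}{64}$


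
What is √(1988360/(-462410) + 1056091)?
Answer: √2258156350097895/46241 ≈ 1027.7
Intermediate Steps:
√(1988360/(-462410) + 1056091) = √(1988360*(-1/462410) + 1056091) = √(-198836/46241 + 1056091) = √(48834505095/46241) = √2258156350097895/46241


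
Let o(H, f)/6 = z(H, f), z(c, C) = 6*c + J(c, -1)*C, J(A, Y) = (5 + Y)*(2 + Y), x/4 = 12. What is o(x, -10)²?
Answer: 2214144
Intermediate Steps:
x = 48 (x = 4*12 = 48)
J(A, Y) = (2 + Y)*(5 + Y)
z(c, C) = 4*C + 6*c (z(c, C) = 6*c + (10 + (-1)² + 7*(-1))*C = 6*c + (10 + 1 - 7)*C = 6*c + 4*C = 4*C + 6*c)
o(H, f) = 24*f + 36*H (o(H, f) = 6*(4*f + 6*H) = 24*f + 36*H)
o(x, -10)² = (24*(-10) + 36*48)² = (-240 + 1728)² = 1488² = 2214144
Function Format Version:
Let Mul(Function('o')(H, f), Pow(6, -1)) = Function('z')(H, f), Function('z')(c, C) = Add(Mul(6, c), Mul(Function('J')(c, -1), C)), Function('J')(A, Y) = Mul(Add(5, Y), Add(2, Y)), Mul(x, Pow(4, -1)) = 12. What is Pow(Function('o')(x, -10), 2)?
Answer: 2214144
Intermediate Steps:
x = 48 (x = Mul(4, 12) = 48)
Function('J')(A, Y) = Mul(Add(2, Y), Add(5, Y))
Function('z')(c, C) = Add(Mul(4, C), Mul(6, c)) (Function('z')(c, C) = Add(Mul(6, c), Mul(Add(10, Pow(-1, 2), Mul(7, -1)), C)) = Add(Mul(6, c), Mul(Add(10, 1, -7), C)) = Add(Mul(6, c), Mul(4, C)) = Add(Mul(4, C), Mul(6, c)))
Function('o')(H, f) = Add(Mul(24, f), Mul(36, H)) (Function('o')(H, f) = Mul(6, Add(Mul(4, f), Mul(6, H))) = Add(Mul(24, f), Mul(36, H)))
Pow(Function('o')(x, -10), 2) = Pow(Add(Mul(24, -10), Mul(36, 48)), 2) = Pow(Add(-240, 1728), 2) = Pow(1488, 2) = 2214144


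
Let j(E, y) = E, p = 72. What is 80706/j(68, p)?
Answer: 40353/34 ≈ 1186.9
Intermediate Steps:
80706/j(68, p) = 80706/68 = 80706*(1/68) = 40353/34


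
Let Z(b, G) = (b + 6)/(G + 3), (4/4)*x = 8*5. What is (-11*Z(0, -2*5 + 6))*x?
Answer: 2640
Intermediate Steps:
x = 40 (x = 8*5 = 40)
Z(b, G) = (6 + b)/(3 + G)
(-11*Z(0, -2*5 + 6))*x = -11*(6 + 0)/(3 + (-2*5 + 6))*40 = -11*6/(3 + (-10 + 6))*40 = -11*6/(3 - 4)*40 = -11*6/(-1)*40 = -(-11)*6*40 = -11*(-6)*40 = 66*40 = 2640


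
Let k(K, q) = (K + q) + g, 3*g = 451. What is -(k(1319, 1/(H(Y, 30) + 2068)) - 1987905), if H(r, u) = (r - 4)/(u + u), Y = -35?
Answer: 246399466469/124041 ≈ 1.9864e+6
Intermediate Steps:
g = 451/3 (g = (1/3)*451 = 451/3 ≈ 150.33)
H(r, u) = (-4 + r)/(2*u) (H(r, u) = (-4 + r)/((2*u)) = (-4 + r)*(1/(2*u)) = (-4 + r)/(2*u))
k(K, q) = 451/3 + K + q (k(K, q) = (K + q) + 451/3 = 451/3 + K + q)
-(k(1319, 1/(H(Y, 30) + 2068)) - 1987905) = -((451/3 + 1319 + 1/((1/2)*(-4 - 35)/30 + 2068)) - 1987905) = -((451/3 + 1319 + 1/((1/2)*(1/30)*(-39) + 2068)) - 1987905) = -((451/3 + 1319 + 1/(-13/20 + 2068)) - 1987905) = -((451/3 + 1319 + 1/(41347/20)) - 1987905) = -((451/3 + 1319 + 20/41347) - 1987905) = -(182257636/124041 - 1987905) = -1*(-246399466469/124041) = 246399466469/124041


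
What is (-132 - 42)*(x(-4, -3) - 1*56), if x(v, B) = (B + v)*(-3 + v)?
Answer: 1218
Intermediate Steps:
x(v, B) = (-3 + v)*(B + v)
(-132 - 42)*(x(-4, -3) - 1*56) = (-132 - 42)*(((-4)² - 3*(-3) - 3*(-4) - 3*(-4)) - 1*56) = -174*((16 + 9 + 12 + 12) - 56) = -174*(49 - 56) = -174*(-7) = 1218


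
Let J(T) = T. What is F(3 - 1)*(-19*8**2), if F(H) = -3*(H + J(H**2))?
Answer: 21888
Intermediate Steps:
F(H) = -3*H - 3*H**2 (F(H) = -3*(H + H**2) = -3*H - 3*H**2)
F(3 - 1)*(-19*8**2) = (3*(3 - 1)*(-1 - (3 - 1)))*(-19*8**2) = (3*2*(-1 - 1*2))*(-19*64) = (3*2*(-1 - 2))*(-1216) = (3*2*(-3))*(-1216) = -18*(-1216) = 21888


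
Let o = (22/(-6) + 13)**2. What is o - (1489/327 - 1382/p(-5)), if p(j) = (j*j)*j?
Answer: 8767883/122625 ≈ 71.502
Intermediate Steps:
p(j) = j**3 (p(j) = j**2*j = j**3)
o = 784/9 (o = (22*(-1/6) + 13)**2 = (-11/3 + 13)**2 = (28/3)**2 = 784/9 ≈ 87.111)
o - (1489/327 - 1382/p(-5)) = 784/9 - (1489/327 - 1382/((-5)**3)) = 784/9 - (1489*(1/327) - 1382/(-125)) = 784/9 - (1489/327 - 1382*(-1/125)) = 784/9 - (1489/327 + 1382/125) = 784/9 - 1*638039/40875 = 784/9 - 638039/40875 = 8767883/122625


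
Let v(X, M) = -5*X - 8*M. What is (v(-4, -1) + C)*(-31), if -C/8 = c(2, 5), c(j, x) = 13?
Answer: 2356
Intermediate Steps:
v(X, M) = -8*M - 5*X
C = -104 (C = -8*13 = -104)
(v(-4, -1) + C)*(-31) = ((-8*(-1) - 5*(-4)) - 104)*(-31) = ((8 + 20) - 104)*(-31) = (28 - 104)*(-31) = -76*(-31) = 2356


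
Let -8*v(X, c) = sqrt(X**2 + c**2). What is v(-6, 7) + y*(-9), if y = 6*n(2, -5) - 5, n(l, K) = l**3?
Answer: -387 - sqrt(85)/8 ≈ -388.15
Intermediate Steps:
y = 43 (y = 6*2**3 - 5 = 6*8 - 5 = 48 - 5 = 43)
v(X, c) = -sqrt(X**2 + c**2)/8
v(-6, 7) + y*(-9) = -sqrt((-6)**2 + 7**2)/8 + 43*(-9) = -sqrt(36 + 49)/8 - 387 = -sqrt(85)/8 - 387 = -387 - sqrt(85)/8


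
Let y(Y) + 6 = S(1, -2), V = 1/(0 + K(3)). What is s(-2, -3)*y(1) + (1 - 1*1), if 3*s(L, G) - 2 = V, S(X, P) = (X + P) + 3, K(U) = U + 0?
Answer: -28/9 ≈ -3.1111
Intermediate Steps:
K(U) = U
V = ⅓ (V = 1/(0 + 3) = 1/3 = ⅓ ≈ 0.33333)
S(X, P) = 3 + P + X (S(X, P) = (P + X) + 3 = 3 + P + X)
s(L, G) = 7/9 (s(L, G) = ⅔ + (⅓)*(⅓) = ⅔ + ⅑ = 7/9)
y(Y) = -4 (y(Y) = -6 + (3 - 2 + 1) = -6 + 2 = -4)
s(-2, -3)*y(1) + (1 - 1*1) = (7/9)*(-4) + (1 - 1*1) = -28/9 + (1 - 1) = -28/9 + 0 = -28/9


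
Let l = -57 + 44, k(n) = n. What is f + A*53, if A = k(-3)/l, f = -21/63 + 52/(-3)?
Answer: -212/39 ≈ -5.4359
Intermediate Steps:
l = -13
f = -53/3 (f = -21*1/63 + 52*(-1/3) = -1/3 - 52/3 = -53/3 ≈ -17.667)
A = 3/13 (A = -3/(-13) = -3*(-1/13) = 3/13 ≈ 0.23077)
f + A*53 = -53/3 + (3/13)*53 = -53/3 + 159/13 = -212/39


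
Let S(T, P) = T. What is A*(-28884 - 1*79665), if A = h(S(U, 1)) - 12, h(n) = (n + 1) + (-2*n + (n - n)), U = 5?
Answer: 1736784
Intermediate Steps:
h(n) = 1 - n (h(n) = (1 + n) + (-2*n + 0) = (1 + n) - 2*n = 1 - n)
A = -16 (A = (1 - 1*5) - 12 = (1 - 5) - 12 = -4 - 12 = -16)
A*(-28884 - 1*79665) = -16*(-28884 - 1*79665) = -16*(-28884 - 79665) = -16*(-108549) = 1736784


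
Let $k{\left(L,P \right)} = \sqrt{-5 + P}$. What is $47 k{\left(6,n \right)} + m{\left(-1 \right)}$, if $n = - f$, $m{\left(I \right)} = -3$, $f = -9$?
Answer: $91$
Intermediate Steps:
$n = 9$ ($n = \left(-1\right) \left(-9\right) = 9$)
$47 k{\left(6,n \right)} + m{\left(-1 \right)} = 47 \sqrt{-5 + 9} - 3 = 47 \sqrt{4} - 3 = 47 \cdot 2 - 3 = 94 - 3 = 91$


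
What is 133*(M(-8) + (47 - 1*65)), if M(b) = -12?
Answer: -3990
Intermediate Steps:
133*(M(-8) + (47 - 1*65)) = 133*(-12 + (47 - 1*65)) = 133*(-12 + (47 - 65)) = 133*(-12 - 18) = 133*(-30) = -3990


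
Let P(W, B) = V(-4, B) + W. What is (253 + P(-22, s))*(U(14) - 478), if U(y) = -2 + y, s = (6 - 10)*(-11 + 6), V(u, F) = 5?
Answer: -109976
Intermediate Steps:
s = 20 (s = -4*(-5) = 20)
P(W, B) = 5 + W
(253 + P(-22, s))*(U(14) - 478) = (253 + (5 - 22))*((-2 + 14) - 478) = (253 - 17)*(12 - 478) = 236*(-466) = -109976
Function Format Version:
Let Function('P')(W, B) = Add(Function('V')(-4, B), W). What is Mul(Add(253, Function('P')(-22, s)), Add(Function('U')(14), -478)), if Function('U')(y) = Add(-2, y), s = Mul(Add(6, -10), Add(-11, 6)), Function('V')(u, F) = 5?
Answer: -109976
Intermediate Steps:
s = 20 (s = Mul(-4, -5) = 20)
Function('P')(W, B) = Add(5, W)
Mul(Add(253, Function('P')(-22, s)), Add(Function('U')(14), -478)) = Mul(Add(253, Add(5, -22)), Add(Add(-2, 14), -478)) = Mul(Add(253, -17), Add(12, -478)) = Mul(236, -466) = -109976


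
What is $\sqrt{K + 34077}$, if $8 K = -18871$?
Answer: $\frac{\sqrt{507490}}{4} \approx 178.1$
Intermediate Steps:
$K = - \frac{18871}{8}$ ($K = \frac{1}{8} \left(-18871\right) = - \frac{18871}{8} \approx -2358.9$)
$\sqrt{K + 34077} = \sqrt{- \frac{18871}{8} + 34077} = \sqrt{\frac{253745}{8}} = \frac{\sqrt{507490}}{4}$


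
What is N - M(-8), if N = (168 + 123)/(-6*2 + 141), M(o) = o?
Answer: 441/43 ≈ 10.256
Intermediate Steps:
N = 97/43 (N = 291/(-12 + 141) = 291/129 = 291*(1/129) = 97/43 ≈ 2.2558)
N - M(-8) = 97/43 - 1*(-8) = 97/43 + 8 = 441/43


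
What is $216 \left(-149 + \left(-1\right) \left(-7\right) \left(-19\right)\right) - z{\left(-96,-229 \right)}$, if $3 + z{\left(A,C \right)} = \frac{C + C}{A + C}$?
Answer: $- \frac{19795883}{325} \approx -60910.0$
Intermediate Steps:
$z{\left(A,C \right)} = -3 + \frac{2 C}{A + C}$ ($z{\left(A,C \right)} = -3 + \frac{C + C}{A + C} = -3 + \frac{2 C}{A + C}$)
$216 \left(-149 + \left(-1\right) \left(-7\right) \left(-19\right)\right) - z{\left(-96,-229 \right)} = 216 \left(-149 + \left(-1\right) \left(-7\right) \left(-19\right)\right) - \frac{\left(-1\right) \left(-229\right) - -288}{-96 - 229} = 216 \left(-149 + 7 \left(-19\right)\right) - \frac{229 + 288}{-325} = 216 \left(-149 - 133\right) - \left(- \frac{1}{325}\right) 517 = 216 \left(-282\right) - - \frac{517}{325} = -60912 + \frac{517}{325} = - \frac{19795883}{325}$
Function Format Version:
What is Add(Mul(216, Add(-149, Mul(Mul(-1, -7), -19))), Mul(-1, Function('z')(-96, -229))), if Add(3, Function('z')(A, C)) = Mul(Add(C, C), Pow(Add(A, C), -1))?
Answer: Rational(-19795883, 325) ≈ -60910.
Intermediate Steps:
Function('z')(A, C) = Add(-3, Mul(2, C, Pow(Add(A, C), -1))) (Function('z')(A, C) = Add(-3, Mul(Add(C, C), Pow(Add(A, C), -1))) = Add(-3, Mul(Mul(2, C), Pow(Add(A, C), -1))) = Add(-3, Mul(2, C, Pow(Add(A, C), -1))))
Add(Mul(216, Add(-149, Mul(Mul(-1, -7), -19))), Mul(-1, Function('z')(-96, -229))) = Add(Mul(216, Add(-149, Mul(Mul(-1, -7), -19))), Mul(-1, Mul(Pow(Add(-96, -229), -1), Add(Mul(-1, -229), Mul(-3, -96))))) = Add(Mul(216, Add(-149, Mul(7, -19))), Mul(-1, Mul(Pow(-325, -1), Add(229, 288)))) = Add(Mul(216, Add(-149, -133)), Mul(-1, Mul(Rational(-1, 325), 517))) = Add(Mul(216, -282), Mul(-1, Rational(-517, 325))) = Add(-60912, Rational(517, 325)) = Rational(-19795883, 325)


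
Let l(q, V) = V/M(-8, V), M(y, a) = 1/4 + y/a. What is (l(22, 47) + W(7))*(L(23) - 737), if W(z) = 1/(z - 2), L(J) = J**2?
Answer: -1838512/15 ≈ -1.2257e+5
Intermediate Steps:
M(y, a) = 1/4 + y/a (M(y, a) = 1*(1/4) + y/a = 1/4 + y/a)
l(q, V) = V**2/(-8 + V/4) (l(q, V) = V/(((-8 + V/4)/V)) = V*(V/(-8 + V/4)) = V**2/(-8 + V/4))
W(z) = 1/(-2 + z)
(l(22, 47) + W(7))*(L(23) - 737) = (4*47**2/(-32 + 47) + 1/(-2 + 7))*(23**2 - 737) = (4*2209/15 + 1/5)*(529 - 737) = (4*2209*(1/15) + 1/5)*(-208) = (8836/15 + 1/5)*(-208) = (8839/15)*(-208) = -1838512/15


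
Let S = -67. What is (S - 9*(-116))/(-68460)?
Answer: -977/68460 ≈ -0.014271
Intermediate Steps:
(S - 9*(-116))/(-68460) = (-67 - 9*(-116))/(-68460) = (-67 + 1044)*(-1/68460) = 977*(-1/68460) = -977/68460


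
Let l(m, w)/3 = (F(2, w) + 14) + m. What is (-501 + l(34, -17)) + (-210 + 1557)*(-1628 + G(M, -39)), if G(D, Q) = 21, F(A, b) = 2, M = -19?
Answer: -2164980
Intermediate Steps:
l(m, w) = 48 + 3*m (l(m, w) = 3*((2 + 14) + m) = 3*(16 + m) = 48 + 3*m)
(-501 + l(34, -17)) + (-210 + 1557)*(-1628 + G(M, -39)) = (-501 + (48 + 3*34)) + (-210 + 1557)*(-1628 + 21) = (-501 + (48 + 102)) + 1347*(-1607) = (-501 + 150) - 2164629 = -351 - 2164629 = -2164980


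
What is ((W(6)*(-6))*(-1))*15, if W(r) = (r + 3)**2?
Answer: 7290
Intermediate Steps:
W(r) = (3 + r)**2
((W(6)*(-6))*(-1))*15 = (((3 + 6)**2*(-6))*(-1))*15 = ((9**2*(-6))*(-1))*15 = ((81*(-6))*(-1))*15 = -486*(-1)*15 = 486*15 = 7290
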